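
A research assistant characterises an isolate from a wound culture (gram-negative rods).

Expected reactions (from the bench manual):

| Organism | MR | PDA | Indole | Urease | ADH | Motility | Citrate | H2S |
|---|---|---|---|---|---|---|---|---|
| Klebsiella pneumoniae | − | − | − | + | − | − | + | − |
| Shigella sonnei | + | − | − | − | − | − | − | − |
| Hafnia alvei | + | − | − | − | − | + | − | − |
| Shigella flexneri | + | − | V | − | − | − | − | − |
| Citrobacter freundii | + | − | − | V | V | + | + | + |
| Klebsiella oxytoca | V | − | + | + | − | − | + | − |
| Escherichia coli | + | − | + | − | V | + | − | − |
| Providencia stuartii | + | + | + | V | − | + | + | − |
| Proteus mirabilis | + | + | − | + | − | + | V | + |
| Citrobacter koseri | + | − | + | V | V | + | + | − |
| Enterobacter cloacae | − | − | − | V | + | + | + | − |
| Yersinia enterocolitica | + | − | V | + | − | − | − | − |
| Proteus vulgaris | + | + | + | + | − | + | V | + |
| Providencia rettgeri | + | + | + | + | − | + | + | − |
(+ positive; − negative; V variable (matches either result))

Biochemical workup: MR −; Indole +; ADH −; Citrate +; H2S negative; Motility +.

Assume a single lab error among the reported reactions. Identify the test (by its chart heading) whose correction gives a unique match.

As reported, no row in the chart matches all 6 reactions.
Reversing MR → 3 organisms match (not unique).
Reversing Motility (to −) → unique match: Klebsiella oxytoca.
Reversing Citrate → still no organism matches.
Reversing Indole → still no organism matches.
Reversing H2S → still no organism matches.
Reversing ADH → still no organism matches.

Motility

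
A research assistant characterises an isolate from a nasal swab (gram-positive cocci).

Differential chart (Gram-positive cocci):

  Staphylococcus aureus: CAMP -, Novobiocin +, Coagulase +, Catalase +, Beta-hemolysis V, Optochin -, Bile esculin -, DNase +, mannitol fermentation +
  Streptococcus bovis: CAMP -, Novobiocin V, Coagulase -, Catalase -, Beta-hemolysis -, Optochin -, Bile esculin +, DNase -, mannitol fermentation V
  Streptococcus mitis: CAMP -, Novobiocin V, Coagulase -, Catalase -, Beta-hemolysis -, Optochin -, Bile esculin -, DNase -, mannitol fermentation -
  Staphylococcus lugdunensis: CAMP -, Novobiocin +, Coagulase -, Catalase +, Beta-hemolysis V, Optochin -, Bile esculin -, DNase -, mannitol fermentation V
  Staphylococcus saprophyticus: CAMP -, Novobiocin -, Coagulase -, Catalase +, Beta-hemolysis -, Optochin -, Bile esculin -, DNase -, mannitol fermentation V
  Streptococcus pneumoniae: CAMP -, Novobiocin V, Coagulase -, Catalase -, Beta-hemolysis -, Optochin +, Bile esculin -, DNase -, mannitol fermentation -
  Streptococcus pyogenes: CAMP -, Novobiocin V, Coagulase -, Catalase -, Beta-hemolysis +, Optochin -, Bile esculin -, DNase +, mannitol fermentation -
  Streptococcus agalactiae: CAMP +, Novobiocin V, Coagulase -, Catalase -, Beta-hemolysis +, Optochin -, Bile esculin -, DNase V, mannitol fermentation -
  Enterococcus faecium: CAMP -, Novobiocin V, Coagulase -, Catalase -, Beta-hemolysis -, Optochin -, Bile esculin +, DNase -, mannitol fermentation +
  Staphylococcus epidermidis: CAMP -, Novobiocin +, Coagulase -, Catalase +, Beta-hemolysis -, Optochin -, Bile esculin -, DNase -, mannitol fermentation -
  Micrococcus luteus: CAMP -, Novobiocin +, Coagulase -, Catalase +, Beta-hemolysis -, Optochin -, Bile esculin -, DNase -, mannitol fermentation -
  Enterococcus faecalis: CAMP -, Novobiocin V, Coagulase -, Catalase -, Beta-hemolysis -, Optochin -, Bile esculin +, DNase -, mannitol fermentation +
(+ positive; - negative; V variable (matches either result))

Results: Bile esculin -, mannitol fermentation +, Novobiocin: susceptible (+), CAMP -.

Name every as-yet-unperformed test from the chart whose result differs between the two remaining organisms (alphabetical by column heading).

Coagulase, DNase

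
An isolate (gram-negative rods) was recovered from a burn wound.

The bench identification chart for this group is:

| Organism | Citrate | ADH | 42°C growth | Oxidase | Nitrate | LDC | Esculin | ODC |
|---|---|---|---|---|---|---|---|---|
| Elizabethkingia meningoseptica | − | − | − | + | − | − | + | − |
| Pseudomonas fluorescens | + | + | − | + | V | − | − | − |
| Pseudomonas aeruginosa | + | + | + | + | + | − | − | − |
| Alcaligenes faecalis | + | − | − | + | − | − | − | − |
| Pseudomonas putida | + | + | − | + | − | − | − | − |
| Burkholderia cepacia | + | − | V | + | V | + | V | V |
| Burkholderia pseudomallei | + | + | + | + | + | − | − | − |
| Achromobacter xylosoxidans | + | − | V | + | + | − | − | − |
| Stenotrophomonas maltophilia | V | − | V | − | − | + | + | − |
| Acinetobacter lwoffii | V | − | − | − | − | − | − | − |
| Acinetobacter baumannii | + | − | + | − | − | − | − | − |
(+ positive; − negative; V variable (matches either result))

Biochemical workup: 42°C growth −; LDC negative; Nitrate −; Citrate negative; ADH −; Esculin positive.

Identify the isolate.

Elizabethkingia meningoseptica

42°C growth −: excludes Pseudomonas aeruginosa, Burkholderia pseudomallei, Acinetobacter baumannii — 8 left.
ADH −: excludes Pseudomonas fluorescens, Pseudomonas putida — 6 left.
LDC −: excludes Burkholderia cepacia, Stenotrophomonas maltophilia — 4 left.
Nitrate −: excludes Achromobacter xylosoxidans — 3 left.
Esculin +: excludes Alcaligenes faecalis, Acinetobacter lwoffii — 1 left.
Citrate −: the one remaining candidate is consistent.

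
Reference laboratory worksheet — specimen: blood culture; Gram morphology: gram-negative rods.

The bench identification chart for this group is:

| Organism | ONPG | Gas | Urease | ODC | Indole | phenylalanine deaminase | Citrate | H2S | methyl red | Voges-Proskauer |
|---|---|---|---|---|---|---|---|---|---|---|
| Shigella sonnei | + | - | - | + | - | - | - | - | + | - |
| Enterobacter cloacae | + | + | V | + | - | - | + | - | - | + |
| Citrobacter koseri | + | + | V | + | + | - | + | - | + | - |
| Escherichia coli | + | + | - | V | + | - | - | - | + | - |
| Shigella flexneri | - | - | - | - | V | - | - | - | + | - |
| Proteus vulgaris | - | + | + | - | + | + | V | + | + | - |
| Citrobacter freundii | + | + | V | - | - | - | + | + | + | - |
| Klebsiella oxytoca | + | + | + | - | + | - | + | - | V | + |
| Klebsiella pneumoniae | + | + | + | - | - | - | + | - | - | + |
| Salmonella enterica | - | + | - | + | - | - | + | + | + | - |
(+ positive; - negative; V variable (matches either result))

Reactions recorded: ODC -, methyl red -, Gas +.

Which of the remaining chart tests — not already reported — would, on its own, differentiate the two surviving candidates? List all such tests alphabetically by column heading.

ODC -: excludes Shigella sonnei, Enterobacter cloacae, Citrobacter koseri, Salmonella enterica — 6 left.
Gas +: excludes Shigella flexneri — 5 left.
methyl red -: excludes Escherichia coli, Proteus vulgaris, Citrobacter freundii — 2 left.
Two candidates remain: Klebsiella oxytoca and Klebsiella pneumoniae.
  ONPG: + vs + — same for both, does not separate.
  Urease: + vs + — same for both, does not separate.
  Indole: Klebsiella oxytoca +, Klebsiella pneumoniae - — discriminates.
  phenylalanine deaminase: - vs - — same for both, does not separate.
  Citrate: + vs + — same for both, does not separate.
  H2S: - vs - — same for both, does not separate.
  Voges-Proskauer: + vs + — same for both, does not separate.

Indole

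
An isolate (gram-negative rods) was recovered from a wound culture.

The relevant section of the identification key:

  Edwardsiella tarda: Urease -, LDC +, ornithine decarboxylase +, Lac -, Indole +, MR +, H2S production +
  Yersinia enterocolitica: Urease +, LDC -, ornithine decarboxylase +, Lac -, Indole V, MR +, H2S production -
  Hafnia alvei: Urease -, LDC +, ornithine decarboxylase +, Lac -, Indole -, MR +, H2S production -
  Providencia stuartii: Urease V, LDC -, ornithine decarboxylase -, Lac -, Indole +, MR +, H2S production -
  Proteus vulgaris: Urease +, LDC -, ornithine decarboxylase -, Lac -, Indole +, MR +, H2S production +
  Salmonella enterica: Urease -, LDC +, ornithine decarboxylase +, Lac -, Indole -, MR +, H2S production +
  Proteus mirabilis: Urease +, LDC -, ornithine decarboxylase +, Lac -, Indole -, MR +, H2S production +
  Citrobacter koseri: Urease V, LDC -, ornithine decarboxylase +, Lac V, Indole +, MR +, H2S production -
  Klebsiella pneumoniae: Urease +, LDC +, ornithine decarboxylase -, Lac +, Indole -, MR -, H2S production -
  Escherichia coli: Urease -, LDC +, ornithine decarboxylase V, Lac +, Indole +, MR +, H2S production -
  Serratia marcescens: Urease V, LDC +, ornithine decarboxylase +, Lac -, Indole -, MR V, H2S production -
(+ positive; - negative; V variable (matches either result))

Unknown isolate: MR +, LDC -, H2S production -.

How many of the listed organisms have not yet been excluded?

LDC -: excludes 6 organisms — 5 left.
MR +: all 5 remaining candidates are consistent.
H2S production -: excludes Proteus vulgaris, Proteus mirabilis — 3 left.
Still consistent: Citrobacter koseri, Providencia stuartii, Yersinia enterocolitica.

3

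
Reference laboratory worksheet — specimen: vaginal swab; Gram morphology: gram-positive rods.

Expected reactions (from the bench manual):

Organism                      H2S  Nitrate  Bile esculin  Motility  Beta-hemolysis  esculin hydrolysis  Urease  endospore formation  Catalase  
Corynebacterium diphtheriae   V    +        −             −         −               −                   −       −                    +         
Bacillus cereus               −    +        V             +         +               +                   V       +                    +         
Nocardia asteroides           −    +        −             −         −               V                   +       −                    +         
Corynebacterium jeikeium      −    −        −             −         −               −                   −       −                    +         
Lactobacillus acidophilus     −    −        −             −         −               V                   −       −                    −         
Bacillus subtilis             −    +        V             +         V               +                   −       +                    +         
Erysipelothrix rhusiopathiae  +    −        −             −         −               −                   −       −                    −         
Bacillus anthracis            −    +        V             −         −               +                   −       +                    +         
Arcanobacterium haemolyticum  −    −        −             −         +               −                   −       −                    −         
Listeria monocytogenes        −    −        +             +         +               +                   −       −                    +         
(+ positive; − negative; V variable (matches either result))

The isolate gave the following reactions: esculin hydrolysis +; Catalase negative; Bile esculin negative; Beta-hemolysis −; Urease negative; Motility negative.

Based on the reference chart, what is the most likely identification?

Motility −: excludes Bacillus cereus, Bacillus subtilis, Listeria monocytogenes — 7 left.
esculin hydrolysis +: excludes Corynebacterium diphtheriae, Corynebacterium jeikeium, Erysipelothrix rhusiopathiae, Arcanobacterium haemolyticum — 3 left.
Bile esculin −: all 3 remaining candidates are consistent.
Catalase −: excludes Nocardia asteroides, Bacillus anthracis — 1 left.
Urease −: the one remaining candidate is consistent.
Beta-hemolysis −: the one remaining candidate is consistent.

Lactobacillus acidophilus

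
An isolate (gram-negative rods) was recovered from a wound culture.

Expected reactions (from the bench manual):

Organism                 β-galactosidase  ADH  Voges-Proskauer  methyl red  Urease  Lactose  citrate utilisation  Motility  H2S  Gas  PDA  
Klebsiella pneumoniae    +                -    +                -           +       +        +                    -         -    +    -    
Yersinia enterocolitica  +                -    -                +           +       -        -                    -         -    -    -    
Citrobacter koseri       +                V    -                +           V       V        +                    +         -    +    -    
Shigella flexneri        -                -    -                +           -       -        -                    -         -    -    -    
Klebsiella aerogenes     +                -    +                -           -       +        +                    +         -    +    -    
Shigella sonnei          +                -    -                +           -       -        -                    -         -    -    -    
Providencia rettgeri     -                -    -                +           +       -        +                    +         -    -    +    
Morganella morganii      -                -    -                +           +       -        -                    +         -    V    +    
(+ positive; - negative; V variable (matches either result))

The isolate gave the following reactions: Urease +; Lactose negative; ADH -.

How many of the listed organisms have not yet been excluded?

Lactose -: excludes Klebsiella pneumoniae, Klebsiella aerogenes — 6 left.
ADH -: all 6 remaining candidates are consistent.
Urease +: excludes Shigella flexneri, Shigella sonnei — 4 left.
Still consistent: Citrobacter koseri, Morganella morganii, Providencia rettgeri, Yersinia enterocolitica.

4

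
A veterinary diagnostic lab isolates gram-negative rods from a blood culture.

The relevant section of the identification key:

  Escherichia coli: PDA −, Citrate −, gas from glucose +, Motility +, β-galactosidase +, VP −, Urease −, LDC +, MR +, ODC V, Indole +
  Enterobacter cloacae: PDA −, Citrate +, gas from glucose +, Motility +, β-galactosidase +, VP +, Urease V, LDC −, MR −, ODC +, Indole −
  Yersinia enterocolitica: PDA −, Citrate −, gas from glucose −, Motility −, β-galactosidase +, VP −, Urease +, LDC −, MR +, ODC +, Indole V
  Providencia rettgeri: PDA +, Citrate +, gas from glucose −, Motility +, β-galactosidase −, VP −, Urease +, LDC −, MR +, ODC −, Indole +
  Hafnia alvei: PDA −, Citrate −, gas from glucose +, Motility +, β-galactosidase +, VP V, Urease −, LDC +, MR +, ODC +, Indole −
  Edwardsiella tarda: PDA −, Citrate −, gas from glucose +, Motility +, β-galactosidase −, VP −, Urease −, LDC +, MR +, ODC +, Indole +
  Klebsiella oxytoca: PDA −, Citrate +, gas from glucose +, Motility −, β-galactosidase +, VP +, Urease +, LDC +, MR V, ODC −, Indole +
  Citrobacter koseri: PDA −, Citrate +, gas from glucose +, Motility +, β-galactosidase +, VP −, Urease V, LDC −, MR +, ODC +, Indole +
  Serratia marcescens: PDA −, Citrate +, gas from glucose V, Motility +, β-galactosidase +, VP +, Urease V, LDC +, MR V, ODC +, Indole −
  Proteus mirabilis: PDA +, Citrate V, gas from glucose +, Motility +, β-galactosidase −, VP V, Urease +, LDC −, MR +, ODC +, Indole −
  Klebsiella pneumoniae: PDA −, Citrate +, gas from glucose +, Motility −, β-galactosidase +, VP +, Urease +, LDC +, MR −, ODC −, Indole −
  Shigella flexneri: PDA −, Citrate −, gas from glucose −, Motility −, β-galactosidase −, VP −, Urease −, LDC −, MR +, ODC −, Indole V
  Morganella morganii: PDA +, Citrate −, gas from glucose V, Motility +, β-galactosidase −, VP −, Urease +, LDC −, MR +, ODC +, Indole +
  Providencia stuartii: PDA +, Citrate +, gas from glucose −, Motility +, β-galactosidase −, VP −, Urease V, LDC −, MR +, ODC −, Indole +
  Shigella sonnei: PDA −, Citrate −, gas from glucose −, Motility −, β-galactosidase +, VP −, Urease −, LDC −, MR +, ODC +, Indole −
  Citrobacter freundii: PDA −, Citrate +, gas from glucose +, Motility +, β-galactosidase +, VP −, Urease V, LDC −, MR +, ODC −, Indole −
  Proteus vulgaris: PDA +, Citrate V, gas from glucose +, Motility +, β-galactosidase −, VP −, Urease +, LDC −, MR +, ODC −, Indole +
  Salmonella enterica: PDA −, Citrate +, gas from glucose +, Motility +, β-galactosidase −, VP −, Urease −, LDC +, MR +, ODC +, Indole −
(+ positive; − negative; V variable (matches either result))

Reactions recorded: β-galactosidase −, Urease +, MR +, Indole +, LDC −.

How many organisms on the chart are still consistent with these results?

LDC −: excludes 7 organisms — 11 left.
MR +: excludes Enterobacter cloacae — 10 left.
Urease +: excludes Shigella flexneri, Shigella sonnei — 8 left.
Indole +: excludes Proteus mirabilis, Citrobacter freundii — 6 left.
β-galactosidase −: excludes Yersinia enterocolitica, Citrobacter koseri — 4 left.
Still consistent: Morganella morganii, Proteus vulgaris, Providencia rettgeri, Providencia stuartii.

4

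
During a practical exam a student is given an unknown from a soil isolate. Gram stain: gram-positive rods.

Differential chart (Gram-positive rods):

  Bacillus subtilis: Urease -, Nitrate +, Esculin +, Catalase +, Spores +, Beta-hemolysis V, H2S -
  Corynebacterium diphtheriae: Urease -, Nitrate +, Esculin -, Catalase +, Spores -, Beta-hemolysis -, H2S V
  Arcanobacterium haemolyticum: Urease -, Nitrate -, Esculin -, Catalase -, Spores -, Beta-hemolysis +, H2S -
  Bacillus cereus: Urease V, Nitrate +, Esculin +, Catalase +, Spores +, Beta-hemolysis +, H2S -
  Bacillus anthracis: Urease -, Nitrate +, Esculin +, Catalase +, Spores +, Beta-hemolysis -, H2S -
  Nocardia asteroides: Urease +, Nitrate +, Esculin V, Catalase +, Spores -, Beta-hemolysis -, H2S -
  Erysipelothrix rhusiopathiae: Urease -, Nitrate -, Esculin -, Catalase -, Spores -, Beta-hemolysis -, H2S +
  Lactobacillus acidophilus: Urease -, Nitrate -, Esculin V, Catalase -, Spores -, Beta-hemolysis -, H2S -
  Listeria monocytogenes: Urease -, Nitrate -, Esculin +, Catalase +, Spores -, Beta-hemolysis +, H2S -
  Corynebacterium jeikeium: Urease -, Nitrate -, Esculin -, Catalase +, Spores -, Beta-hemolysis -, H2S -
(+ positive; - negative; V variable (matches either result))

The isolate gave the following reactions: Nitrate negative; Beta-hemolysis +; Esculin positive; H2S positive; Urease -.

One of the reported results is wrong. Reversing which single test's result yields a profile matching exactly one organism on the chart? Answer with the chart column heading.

H2S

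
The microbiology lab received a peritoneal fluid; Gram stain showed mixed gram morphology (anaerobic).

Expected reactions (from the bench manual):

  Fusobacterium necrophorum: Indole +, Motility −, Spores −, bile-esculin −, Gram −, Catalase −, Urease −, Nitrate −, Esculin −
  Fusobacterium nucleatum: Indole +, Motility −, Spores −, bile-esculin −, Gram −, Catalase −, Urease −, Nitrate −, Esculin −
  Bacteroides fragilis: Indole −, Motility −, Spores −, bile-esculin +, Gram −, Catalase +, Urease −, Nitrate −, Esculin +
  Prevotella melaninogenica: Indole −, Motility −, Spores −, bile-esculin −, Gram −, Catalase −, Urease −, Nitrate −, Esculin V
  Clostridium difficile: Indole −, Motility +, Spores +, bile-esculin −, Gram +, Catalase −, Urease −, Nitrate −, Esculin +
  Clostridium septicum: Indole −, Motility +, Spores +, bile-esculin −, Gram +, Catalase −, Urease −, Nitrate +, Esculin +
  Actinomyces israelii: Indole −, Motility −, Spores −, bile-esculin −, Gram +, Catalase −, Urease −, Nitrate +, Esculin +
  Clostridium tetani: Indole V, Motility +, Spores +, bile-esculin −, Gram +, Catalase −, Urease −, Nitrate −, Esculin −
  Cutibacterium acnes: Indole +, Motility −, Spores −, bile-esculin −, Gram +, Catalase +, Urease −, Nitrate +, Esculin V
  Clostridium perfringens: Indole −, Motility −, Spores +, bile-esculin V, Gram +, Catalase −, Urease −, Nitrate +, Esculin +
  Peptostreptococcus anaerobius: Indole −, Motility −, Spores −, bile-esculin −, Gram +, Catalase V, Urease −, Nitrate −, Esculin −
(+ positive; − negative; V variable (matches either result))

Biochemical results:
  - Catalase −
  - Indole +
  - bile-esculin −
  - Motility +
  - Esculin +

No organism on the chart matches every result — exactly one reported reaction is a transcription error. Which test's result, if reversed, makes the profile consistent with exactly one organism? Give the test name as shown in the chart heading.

As reported, no row in the chart matches all 5 reactions.
Reversing Esculin (to −) → unique match: Clostridium tetani.
Reversing bile-esculin → still no organism matches.
Reversing Indole → 2 organisms match (not unique).
Reversing Catalase → still no organism matches.
Reversing Motility → still no organism matches.

Esculin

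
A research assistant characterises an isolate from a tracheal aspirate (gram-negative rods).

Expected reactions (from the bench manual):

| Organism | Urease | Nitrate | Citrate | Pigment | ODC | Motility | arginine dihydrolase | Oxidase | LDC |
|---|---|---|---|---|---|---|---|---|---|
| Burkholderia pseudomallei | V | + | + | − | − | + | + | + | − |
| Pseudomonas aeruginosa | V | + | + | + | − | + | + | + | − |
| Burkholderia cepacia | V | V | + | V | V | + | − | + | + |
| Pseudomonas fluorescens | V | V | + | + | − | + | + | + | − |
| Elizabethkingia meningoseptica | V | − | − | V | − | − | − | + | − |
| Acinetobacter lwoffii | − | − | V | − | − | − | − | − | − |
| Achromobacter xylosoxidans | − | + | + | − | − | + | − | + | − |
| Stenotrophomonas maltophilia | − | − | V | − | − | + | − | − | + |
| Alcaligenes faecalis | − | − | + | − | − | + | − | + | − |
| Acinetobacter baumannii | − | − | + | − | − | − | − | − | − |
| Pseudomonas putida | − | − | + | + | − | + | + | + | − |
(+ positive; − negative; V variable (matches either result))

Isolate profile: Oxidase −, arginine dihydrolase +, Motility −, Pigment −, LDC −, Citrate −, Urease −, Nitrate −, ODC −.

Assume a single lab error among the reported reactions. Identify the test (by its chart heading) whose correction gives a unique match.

As reported, no row in the chart matches all 9 reactions.
Reversing ODC → still no organism matches.
Reversing Nitrate → still no organism matches.
Reversing Pigment → still no organism matches.
Reversing Oxidase → still no organism matches.
Reversing Urease → still no organism matches.
Reversing arginine dihydrolase (to −) → unique match: Acinetobacter lwoffii.
Reversing LDC → still no organism matches.
Reversing Motility → still no organism matches.
Reversing Citrate → still no organism matches.

arginine dihydrolase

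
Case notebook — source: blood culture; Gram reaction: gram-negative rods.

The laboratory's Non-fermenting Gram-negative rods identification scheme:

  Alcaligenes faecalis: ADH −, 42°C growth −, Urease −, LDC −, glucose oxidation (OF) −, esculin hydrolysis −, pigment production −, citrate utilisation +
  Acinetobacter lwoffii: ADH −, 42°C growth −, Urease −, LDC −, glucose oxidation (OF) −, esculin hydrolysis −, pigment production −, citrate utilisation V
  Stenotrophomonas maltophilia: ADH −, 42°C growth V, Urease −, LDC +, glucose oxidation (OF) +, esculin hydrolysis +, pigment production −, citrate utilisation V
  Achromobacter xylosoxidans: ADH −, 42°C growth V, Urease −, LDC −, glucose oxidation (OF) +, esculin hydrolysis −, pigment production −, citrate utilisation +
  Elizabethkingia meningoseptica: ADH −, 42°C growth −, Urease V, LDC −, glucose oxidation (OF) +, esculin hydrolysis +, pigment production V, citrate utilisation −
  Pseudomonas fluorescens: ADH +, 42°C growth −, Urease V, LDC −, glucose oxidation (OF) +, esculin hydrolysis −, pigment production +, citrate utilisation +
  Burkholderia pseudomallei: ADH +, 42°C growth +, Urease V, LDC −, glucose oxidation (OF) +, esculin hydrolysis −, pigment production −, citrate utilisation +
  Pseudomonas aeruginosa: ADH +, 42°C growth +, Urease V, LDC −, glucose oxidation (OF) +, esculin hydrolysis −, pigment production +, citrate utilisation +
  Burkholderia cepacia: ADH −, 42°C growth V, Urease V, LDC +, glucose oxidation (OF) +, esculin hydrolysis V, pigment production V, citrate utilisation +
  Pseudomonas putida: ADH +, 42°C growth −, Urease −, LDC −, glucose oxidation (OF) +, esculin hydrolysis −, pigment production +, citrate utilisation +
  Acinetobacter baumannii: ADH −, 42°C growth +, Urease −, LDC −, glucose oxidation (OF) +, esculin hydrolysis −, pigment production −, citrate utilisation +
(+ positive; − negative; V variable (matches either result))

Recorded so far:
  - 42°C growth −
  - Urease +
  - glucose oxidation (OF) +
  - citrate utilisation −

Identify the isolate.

Elizabethkingia meningoseptica

Urease +: excludes 6 organisms — 5 left.
citrate utilisation −: excludes Pseudomonas fluorescens, Burkholderia pseudomallei, Pseudomonas aeruginosa, Burkholderia cepacia — 1 left.
42°C growth −: the one remaining candidate is consistent.
glucose oxidation (OF) +: the one remaining candidate is consistent.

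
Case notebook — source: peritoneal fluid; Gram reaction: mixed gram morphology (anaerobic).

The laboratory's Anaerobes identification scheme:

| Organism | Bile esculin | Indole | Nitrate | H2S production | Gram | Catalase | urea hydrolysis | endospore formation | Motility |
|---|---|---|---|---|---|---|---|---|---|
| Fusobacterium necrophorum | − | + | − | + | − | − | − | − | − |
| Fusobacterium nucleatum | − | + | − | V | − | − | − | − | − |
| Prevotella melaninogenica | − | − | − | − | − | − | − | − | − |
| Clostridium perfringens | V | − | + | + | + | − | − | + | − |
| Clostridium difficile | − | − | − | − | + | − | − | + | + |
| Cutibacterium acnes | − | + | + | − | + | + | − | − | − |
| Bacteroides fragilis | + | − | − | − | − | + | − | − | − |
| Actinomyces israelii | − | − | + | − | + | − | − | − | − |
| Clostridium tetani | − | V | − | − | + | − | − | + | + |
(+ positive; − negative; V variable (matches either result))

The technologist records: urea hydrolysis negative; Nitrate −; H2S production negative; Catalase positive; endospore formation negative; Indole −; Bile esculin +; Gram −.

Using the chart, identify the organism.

Bacteroides fragilis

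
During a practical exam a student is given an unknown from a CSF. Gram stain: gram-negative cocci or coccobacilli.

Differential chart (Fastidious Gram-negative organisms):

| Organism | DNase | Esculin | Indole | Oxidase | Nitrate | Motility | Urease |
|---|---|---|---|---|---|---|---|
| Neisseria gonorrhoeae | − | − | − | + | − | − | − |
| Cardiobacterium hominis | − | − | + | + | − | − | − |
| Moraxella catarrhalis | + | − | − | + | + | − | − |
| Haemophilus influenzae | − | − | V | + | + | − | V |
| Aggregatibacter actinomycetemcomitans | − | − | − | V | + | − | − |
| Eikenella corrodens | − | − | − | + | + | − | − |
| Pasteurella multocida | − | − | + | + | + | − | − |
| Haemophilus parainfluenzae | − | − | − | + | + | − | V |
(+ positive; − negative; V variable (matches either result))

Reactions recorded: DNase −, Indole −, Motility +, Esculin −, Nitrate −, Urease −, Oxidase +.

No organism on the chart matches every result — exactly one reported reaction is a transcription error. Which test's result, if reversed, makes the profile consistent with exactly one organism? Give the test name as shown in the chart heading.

As reported, no row in the chart matches all 7 reactions.
Reversing Nitrate → still no organism matches.
Reversing Oxidase → still no organism matches.
Reversing Esculin → still no organism matches.
Reversing DNase → still no organism matches.
Reversing Indole → still no organism matches.
Reversing Motility (to −) → unique match: Neisseria gonorrhoeae.
Reversing Urease → still no organism matches.

Motility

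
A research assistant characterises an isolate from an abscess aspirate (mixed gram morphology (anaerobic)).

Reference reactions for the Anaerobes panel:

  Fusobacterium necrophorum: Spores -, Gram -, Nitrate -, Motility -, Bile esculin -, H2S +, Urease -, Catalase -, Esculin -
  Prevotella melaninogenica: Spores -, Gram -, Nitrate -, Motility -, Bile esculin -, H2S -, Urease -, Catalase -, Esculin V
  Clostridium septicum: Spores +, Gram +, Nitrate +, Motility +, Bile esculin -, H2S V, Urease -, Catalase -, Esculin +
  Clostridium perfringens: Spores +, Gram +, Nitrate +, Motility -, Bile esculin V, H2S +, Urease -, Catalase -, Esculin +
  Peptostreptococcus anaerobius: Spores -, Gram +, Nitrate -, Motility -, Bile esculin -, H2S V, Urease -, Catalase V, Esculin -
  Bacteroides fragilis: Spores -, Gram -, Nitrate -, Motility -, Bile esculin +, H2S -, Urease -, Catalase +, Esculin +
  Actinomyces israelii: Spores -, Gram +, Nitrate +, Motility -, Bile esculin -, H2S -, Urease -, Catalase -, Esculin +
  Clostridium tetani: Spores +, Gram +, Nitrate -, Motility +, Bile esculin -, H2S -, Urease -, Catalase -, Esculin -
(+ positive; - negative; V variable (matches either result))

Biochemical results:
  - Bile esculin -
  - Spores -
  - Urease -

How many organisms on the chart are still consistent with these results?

4

Bile esculin -: excludes Bacteroides fragilis — 7 left.
Spores -: excludes Clostridium septicum, Clostridium perfringens, Clostridium tetani — 4 left.
Urease -: all 4 remaining candidates are consistent.
Still consistent: Actinomyces israelii, Fusobacterium necrophorum, Peptostreptococcus anaerobius, Prevotella melaninogenica.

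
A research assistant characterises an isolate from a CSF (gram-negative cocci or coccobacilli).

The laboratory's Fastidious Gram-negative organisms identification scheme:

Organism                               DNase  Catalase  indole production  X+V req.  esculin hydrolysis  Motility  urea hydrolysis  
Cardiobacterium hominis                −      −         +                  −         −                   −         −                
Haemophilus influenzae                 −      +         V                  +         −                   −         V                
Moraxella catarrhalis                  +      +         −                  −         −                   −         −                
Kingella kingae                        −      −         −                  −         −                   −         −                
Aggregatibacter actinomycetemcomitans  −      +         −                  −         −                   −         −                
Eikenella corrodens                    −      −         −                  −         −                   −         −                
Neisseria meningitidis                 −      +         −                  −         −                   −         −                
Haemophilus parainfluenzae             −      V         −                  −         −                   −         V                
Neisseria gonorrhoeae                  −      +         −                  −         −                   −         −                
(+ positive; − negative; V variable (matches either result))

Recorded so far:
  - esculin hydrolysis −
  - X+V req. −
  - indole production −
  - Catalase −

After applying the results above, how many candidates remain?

Catalase −: excludes 5 organisms — 4 left.
X+V req. −: all 4 remaining candidates are consistent.
esculin hydrolysis −: all 4 remaining candidates are consistent.
indole production −: excludes Cardiobacterium hominis — 3 left.
Still consistent: Eikenella corrodens, Haemophilus parainfluenzae, Kingella kingae.

3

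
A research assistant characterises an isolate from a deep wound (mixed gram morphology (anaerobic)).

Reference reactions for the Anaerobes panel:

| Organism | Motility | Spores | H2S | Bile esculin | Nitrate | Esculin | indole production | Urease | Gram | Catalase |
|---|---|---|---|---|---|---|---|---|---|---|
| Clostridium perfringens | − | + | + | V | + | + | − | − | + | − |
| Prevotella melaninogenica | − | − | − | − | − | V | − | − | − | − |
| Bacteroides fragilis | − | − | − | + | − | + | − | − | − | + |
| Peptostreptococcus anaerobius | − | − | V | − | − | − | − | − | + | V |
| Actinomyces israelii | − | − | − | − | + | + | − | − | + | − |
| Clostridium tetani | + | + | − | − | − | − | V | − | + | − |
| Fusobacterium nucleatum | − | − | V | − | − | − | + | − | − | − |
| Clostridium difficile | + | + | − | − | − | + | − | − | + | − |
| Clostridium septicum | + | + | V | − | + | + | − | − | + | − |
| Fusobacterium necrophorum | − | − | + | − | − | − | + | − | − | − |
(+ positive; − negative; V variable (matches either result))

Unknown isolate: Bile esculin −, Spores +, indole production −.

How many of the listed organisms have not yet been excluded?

4

Spores +: excludes 6 organisms — 4 left.
indole production −: all 4 remaining candidates are consistent.
Bile esculin −: all 4 remaining candidates are consistent.
Still consistent: Clostridium difficile, Clostridium perfringens, Clostridium septicum, Clostridium tetani.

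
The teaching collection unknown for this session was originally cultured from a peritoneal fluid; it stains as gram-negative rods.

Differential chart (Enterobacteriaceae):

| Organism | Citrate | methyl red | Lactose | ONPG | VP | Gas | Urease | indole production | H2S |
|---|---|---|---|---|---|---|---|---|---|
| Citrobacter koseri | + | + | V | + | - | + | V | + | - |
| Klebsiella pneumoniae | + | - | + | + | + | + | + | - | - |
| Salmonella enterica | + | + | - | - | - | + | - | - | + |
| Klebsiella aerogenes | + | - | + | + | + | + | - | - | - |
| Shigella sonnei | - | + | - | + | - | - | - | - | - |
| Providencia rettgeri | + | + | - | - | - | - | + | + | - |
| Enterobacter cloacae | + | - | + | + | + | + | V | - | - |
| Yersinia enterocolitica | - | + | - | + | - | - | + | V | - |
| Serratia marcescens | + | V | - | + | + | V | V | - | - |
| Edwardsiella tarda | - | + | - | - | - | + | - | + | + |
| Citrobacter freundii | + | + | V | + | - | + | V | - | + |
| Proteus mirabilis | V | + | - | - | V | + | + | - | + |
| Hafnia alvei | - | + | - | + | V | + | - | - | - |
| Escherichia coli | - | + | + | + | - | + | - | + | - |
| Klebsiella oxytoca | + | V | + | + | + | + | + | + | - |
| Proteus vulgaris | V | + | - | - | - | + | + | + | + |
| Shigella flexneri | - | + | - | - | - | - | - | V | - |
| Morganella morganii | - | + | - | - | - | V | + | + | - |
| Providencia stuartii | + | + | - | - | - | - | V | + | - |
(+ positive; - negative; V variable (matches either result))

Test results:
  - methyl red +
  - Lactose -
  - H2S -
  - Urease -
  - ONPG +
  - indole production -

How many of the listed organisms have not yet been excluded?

3

H2S -: excludes 5 organisms — 14 left.
methyl red +: excludes Klebsiella pneumoniae, Klebsiella aerogenes, Enterobacter cloacae — 11 left.
Urease -: excludes Providencia rettgeri, Yersinia enterocolitica, Klebsiella oxytoca, Morganella morganii — 7 left.
ONPG +: excludes Shigella flexneri, Providencia stuartii — 5 left.
Lactose -: excludes Escherichia coli — 4 left.
indole production -: excludes Citrobacter koseri — 3 left.
Still consistent: Hafnia alvei, Serratia marcescens, Shigella sonnei.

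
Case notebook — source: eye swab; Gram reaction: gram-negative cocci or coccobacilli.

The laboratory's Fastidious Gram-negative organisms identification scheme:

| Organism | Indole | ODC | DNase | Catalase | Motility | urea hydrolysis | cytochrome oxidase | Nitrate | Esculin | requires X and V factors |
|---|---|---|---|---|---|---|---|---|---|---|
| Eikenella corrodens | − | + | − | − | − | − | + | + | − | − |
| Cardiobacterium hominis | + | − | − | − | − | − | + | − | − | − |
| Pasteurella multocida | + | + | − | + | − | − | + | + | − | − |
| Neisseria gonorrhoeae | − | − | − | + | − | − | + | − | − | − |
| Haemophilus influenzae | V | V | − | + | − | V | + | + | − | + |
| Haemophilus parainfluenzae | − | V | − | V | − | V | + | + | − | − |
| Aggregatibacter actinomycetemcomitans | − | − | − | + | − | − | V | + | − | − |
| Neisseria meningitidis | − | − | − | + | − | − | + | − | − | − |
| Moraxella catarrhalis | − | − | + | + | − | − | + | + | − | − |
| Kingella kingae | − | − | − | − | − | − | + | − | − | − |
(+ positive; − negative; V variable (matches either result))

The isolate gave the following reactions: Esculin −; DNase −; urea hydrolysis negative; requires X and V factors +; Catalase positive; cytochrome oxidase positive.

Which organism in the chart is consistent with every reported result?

urea hydrolysis −: all 10 remaining candidates are consistent.
cytochrome oxidase +: all 10 remaining candidates are consistent.
Catalase +: excludes Eikenella corrodens, Cardiobacterium hominis, Kingella kingae — 7 left.
DNase −: excludes Moraxella catarrhalis — 6 left.
Esculin −: all 6 remaining candidates are consistent.
requires X and V factors +: excludes 5 organisms — 1 left.

Haemophilus influenzae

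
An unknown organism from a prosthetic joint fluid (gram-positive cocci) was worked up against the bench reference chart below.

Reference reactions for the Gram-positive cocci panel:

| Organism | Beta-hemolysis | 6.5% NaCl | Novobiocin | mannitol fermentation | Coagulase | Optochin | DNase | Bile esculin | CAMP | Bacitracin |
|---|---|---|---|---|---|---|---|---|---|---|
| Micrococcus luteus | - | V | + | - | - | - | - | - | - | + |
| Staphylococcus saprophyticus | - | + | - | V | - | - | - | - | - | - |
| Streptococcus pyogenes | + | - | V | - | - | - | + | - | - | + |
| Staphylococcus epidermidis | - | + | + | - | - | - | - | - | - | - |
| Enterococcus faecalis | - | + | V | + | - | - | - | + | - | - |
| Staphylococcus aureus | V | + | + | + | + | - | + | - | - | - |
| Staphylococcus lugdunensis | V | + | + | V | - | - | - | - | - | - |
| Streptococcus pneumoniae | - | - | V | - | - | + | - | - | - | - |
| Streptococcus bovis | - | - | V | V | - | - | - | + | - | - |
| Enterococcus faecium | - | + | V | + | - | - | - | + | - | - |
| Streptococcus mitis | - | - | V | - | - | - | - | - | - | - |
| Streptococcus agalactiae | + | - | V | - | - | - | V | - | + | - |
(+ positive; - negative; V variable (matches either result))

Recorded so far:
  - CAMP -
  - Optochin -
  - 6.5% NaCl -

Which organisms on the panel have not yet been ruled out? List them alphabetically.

Micrococcus luteus, Streptococcus bovis, Streptococcus mitis, Streptococcus pyogenes

CAMP -: excludes Streptococcus agalactiae — 11 left.
Optochin -: excludes Streptococcus pneumoniae — 10 left.
6.5% NaCl -: excludes 6 organisms — 4 left.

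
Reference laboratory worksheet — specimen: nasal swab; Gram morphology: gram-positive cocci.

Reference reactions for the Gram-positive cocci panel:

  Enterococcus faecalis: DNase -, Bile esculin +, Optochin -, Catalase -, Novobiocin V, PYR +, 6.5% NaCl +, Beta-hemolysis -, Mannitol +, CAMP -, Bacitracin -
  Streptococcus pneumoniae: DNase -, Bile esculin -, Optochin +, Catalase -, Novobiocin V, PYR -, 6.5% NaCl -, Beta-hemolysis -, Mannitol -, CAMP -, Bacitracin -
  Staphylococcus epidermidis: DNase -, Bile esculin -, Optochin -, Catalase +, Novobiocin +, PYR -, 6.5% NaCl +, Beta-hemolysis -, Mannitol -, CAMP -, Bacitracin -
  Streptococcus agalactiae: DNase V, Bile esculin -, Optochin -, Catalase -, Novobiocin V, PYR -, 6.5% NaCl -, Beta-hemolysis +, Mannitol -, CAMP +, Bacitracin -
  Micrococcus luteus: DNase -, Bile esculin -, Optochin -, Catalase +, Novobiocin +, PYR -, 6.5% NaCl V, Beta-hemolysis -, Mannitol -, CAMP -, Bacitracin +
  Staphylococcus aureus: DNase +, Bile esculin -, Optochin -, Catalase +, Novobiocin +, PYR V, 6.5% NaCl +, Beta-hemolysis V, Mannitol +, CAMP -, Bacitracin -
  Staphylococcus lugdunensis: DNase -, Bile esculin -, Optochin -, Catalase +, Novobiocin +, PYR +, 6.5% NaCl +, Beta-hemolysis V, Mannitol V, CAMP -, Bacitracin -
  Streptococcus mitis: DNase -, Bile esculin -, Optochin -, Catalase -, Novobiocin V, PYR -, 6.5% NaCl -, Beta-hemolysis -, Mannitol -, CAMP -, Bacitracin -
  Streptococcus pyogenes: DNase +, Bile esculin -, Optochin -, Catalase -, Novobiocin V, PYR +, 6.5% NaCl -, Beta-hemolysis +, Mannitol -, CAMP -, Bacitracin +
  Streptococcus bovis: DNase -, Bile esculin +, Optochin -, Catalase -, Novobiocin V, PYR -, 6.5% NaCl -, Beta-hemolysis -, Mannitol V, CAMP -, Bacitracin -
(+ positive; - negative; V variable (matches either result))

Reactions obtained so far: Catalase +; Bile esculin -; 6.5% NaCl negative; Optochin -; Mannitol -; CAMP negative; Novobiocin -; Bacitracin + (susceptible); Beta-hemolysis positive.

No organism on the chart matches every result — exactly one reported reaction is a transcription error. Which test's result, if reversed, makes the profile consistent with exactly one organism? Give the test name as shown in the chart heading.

As reported, no row in the chart matches all 9 reactions.
Reversing Novobiocin → still no organism matches.
Reversing 6.5% NaCl → still no organism matches.
Reversing Bacitracin → still no organism matches.
Reversing Optochin → still no organism matches.
Reversing Catalase (to -) → unique match: Streptococcus pyogenes.
Reversing Beta-hemolysis → still no organism matches.
Reversing Bile esculin → still no organism matches.
Reversing Mannitol → still no organism matches.
Reversing CAMP → still no organism matches.

Catalase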